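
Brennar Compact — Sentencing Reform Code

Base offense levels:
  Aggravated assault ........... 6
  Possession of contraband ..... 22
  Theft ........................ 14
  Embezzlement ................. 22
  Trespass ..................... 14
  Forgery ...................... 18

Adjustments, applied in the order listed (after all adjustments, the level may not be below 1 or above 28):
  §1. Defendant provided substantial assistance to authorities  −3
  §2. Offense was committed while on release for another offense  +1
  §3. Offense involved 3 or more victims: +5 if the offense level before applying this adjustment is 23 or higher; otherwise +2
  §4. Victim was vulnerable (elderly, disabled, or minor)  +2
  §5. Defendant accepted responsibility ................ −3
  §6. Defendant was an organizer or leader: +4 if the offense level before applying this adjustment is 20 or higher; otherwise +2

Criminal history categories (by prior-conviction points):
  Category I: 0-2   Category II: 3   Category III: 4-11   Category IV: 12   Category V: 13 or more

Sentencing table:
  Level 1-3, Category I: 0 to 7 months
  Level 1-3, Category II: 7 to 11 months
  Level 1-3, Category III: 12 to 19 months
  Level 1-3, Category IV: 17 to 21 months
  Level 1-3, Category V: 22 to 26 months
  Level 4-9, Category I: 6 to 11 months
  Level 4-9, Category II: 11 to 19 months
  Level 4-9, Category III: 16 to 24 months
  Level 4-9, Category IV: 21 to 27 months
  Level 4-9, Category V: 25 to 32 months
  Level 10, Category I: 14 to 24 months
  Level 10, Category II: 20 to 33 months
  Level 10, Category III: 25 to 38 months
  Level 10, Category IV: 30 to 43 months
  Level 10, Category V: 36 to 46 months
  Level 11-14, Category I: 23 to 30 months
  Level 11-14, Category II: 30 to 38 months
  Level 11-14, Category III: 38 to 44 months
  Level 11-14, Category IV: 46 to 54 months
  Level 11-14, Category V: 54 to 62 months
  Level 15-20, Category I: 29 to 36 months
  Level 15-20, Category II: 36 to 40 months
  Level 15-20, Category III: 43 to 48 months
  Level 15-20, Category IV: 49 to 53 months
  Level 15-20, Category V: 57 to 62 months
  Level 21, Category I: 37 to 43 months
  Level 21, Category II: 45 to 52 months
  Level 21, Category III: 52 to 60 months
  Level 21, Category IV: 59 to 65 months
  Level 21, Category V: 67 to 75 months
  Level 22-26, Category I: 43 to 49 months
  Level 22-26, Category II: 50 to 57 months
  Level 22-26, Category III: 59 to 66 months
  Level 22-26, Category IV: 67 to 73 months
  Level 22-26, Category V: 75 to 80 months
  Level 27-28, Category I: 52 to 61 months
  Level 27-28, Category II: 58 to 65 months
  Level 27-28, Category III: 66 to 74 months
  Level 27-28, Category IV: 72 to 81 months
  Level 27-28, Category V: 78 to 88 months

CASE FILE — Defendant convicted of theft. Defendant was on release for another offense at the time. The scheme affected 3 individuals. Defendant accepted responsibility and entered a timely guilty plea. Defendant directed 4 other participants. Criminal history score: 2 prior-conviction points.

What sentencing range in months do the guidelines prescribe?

29-36 months

Base offense level for theft: 14.
§2 applies: 14 + 1 = 15.
§3 applies (level before this adjustment is 15 < 23, so +2): 15 + 2 = 17.
§5 applies: 17 − 3 = 14.
§6 applies (level before this adjustment is 14 < 20, so +2): 14 + 2 = 16.
Final offense level: 16.
Criminal history: 2 prior points → Category I (0-2).
Level 16 falls in the 15-20 band.
Grid: Level 15-20 × Category I = 29-36 months.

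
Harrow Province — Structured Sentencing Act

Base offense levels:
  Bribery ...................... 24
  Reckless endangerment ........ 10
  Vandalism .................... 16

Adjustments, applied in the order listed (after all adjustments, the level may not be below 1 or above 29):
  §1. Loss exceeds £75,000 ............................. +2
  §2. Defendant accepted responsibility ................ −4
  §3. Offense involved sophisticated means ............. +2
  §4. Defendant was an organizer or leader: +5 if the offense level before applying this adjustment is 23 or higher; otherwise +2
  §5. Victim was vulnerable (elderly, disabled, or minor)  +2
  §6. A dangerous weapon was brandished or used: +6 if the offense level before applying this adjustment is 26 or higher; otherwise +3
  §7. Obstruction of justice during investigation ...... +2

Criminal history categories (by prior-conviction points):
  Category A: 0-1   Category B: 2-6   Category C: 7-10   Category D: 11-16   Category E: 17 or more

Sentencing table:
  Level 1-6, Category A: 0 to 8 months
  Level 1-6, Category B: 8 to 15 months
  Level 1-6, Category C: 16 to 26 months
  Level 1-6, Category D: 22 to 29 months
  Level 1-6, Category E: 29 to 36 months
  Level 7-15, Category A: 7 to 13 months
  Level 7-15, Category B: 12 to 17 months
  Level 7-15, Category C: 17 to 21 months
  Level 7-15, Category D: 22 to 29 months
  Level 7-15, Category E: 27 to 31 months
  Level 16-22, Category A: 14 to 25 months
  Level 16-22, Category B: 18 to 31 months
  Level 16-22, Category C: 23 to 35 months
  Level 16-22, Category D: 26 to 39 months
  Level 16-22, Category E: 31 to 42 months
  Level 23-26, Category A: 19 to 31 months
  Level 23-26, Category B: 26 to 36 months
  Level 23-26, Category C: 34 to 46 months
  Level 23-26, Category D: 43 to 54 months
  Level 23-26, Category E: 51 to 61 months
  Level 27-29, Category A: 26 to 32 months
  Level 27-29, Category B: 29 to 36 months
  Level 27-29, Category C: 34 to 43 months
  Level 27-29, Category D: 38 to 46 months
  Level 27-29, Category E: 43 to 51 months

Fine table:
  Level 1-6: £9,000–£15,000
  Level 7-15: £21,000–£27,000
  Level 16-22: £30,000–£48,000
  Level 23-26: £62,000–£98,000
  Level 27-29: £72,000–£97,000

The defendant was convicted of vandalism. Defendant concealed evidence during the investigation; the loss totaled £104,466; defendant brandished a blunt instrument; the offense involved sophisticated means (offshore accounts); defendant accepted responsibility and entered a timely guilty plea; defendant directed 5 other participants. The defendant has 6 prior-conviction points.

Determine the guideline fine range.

£62,000–£98,000

Base offense level for vandalism: 16.
§1 applies: 16 + 2 = 18.
§2 applies: 18 − 4 = 14.
§3 applies: 14 + 2 = 16.
§4 applies (level before this adjustment is 16 < 23, so +2): 16 + 2 = 18.
§5 does not apply.
§6 applies (level before this adjustment is 18 < 26, so +3): 18 + 3 = 21.
§7 applies: 21 + 2 = 23.
Final offense level: 23.
Level 23 falls in the 23-26 band.
Fine table: Level 23-26 → £62,000–£98,000.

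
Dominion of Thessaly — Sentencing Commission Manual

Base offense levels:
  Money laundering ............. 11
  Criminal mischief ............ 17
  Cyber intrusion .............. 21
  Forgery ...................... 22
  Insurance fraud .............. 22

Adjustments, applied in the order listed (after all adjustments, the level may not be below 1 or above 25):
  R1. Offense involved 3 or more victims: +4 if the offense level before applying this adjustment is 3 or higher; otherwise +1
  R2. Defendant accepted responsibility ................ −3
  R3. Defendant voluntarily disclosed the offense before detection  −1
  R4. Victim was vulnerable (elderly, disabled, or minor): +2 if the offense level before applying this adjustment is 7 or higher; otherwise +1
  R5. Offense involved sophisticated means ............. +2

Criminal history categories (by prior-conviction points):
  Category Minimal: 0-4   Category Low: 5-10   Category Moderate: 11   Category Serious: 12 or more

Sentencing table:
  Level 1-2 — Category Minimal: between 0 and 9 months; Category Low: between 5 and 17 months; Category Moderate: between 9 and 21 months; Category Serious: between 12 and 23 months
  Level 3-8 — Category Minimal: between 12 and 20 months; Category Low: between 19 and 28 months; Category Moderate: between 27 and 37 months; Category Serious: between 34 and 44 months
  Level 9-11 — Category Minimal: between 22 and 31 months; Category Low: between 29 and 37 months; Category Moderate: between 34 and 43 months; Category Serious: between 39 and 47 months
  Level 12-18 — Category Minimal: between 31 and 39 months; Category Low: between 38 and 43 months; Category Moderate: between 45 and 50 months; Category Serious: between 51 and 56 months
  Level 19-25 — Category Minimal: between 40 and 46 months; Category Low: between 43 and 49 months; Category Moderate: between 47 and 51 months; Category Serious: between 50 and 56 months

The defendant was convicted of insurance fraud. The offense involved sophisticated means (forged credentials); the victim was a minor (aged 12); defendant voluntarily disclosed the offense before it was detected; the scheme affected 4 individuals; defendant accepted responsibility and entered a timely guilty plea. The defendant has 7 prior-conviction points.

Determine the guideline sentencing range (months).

43-49 months

Base offense level for insurance fraud: 22.
R1 applies (level before this adjustment is 22 ≥ 3, so +4): 22 + 4 = 26.
R2 applies: 26 − 3 = 23.
R3 applies: 23 − 1 = 22.
R4 applies (level before this adjustment is 22 ≥ 7, so +2): 22 + 2 = 24.
R5 applies: 24 + 2 = 26.
Level 26 exceeds the maximum of 25; capped at 25.
Final offense level: 25.
Criminal history: 7 prior points → Category Low (5-10).
Level 25 falls in the 19-25 band.
Grid: Level 19-25 × Category Low = 43-49 months.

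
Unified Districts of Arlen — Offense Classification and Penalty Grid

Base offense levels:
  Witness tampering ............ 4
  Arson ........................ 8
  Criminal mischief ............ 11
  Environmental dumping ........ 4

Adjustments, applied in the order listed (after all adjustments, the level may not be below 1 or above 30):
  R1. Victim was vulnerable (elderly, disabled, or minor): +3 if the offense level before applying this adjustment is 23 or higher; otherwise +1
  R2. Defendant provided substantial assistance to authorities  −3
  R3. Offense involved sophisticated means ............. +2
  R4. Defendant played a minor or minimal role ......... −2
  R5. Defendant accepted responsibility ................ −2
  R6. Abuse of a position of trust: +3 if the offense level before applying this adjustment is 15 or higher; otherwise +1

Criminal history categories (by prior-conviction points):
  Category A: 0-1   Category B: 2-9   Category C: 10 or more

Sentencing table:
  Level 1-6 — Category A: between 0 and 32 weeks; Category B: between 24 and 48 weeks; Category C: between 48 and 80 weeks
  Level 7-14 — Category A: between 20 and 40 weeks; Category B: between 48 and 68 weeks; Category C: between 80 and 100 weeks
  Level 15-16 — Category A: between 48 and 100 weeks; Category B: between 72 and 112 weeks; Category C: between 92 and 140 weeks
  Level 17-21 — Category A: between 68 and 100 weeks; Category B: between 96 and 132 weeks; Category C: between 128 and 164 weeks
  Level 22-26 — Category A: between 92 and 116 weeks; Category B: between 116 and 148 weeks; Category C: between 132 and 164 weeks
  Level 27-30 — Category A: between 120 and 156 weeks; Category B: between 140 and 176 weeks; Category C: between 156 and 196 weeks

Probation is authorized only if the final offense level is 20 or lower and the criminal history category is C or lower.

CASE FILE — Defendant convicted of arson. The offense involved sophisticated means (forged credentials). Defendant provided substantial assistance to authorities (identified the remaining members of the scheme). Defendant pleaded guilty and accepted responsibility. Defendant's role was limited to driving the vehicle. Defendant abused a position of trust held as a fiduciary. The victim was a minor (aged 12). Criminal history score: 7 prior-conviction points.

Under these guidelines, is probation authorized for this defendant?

Yes

Base offense level for arson: 8.
R1 applies (level before this adjustment is 8 < 23, so +1): 8 + 1 = 9.
R2 applies: 9 − 3 = 6.
R3 applies: 6 + 2 = 8.
R4 applies: 8 − 2 = 6.
R5 applies: 6 − 2 = 4.
R6 applies (level before this adjustment is 4 < 15, so +1): 4 + 1 = 5.
Final offense level: 5.
Criminal history: 7 prior points → Category B (2-9).
Level 5 falls in the 1-6 band.
Grid: Level 1-6 × Category B = 24-48 weeks.
Probation check: level 5 ≤ 20 and category B ≤ C → eligible.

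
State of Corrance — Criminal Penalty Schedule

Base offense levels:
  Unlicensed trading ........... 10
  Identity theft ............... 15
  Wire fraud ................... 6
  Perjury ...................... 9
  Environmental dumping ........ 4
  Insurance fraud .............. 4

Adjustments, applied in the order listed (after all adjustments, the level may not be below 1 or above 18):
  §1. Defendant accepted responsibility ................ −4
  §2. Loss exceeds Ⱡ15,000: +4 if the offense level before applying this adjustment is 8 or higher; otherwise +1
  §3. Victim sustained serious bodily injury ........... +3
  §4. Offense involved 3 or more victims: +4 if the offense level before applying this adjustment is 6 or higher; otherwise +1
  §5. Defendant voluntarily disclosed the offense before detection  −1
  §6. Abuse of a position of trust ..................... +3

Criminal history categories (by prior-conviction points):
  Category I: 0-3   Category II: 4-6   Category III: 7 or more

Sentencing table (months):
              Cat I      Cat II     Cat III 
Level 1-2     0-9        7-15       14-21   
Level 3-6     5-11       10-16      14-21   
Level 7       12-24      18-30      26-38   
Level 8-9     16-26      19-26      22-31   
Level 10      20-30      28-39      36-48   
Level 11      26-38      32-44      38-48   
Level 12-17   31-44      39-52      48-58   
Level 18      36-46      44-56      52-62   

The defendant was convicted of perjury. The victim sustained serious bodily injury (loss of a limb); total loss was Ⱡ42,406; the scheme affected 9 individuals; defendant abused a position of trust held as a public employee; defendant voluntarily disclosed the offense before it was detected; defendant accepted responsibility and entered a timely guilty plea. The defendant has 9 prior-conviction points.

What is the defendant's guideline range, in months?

48-58 months

Base offense level for perjury: 9.
§1 applies: 9 − 4 = 5.
§2 applies (level before this adjustment is 5 < 8, so +1): 5 + 1 = 6.
§3 applies: 6 + 3 = 9.
§4 applies (level before this adjustment is 9 ≥ 6, so +4): 9 + 4 = 13.
§5 applies: 13 − 1 = 12.
§6 applies: 12 + 3 = 15.
Final offense level: 15.
Criminal history: 9 prior points → Category III (7+).
Level 15 falls in the 12-17 band.
Grid: Level 12-17 × Category III = 48-58 months.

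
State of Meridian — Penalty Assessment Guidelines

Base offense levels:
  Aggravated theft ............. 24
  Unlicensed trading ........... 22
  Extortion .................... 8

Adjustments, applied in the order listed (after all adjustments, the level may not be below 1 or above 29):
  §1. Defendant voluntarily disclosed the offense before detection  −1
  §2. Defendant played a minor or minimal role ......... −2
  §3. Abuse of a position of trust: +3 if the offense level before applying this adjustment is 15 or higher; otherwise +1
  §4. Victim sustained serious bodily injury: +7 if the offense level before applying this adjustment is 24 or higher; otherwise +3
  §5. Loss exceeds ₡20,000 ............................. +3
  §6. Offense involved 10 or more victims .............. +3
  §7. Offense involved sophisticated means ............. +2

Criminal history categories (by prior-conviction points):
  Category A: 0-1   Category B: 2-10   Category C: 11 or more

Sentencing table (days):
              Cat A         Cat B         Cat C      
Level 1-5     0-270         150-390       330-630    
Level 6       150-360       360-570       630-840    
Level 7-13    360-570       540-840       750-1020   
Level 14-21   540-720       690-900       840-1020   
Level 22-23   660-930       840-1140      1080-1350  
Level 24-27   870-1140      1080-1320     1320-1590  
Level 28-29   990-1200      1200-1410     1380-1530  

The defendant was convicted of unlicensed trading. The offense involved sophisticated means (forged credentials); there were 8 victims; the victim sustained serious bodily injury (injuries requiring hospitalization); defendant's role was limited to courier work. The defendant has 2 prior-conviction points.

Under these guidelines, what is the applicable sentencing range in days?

Base offense level for unlicensed trading: 22.
§1 does not apply.
§2 applies: 22 − 2 = 20.
§4 applies (level before this adjustment is 20 < 24, so +3): 20 + 3 = 23.
§5 does not apply.
§7 applies: 23 + 2 = 25.
Final offense level: 25.
Criminal history: 2 prior points → Category B (2-10).
Level 25 falls in the 24-27 band.
Grid: Level 24-27 × Category B = 1080-1320 days.

1080-1320 days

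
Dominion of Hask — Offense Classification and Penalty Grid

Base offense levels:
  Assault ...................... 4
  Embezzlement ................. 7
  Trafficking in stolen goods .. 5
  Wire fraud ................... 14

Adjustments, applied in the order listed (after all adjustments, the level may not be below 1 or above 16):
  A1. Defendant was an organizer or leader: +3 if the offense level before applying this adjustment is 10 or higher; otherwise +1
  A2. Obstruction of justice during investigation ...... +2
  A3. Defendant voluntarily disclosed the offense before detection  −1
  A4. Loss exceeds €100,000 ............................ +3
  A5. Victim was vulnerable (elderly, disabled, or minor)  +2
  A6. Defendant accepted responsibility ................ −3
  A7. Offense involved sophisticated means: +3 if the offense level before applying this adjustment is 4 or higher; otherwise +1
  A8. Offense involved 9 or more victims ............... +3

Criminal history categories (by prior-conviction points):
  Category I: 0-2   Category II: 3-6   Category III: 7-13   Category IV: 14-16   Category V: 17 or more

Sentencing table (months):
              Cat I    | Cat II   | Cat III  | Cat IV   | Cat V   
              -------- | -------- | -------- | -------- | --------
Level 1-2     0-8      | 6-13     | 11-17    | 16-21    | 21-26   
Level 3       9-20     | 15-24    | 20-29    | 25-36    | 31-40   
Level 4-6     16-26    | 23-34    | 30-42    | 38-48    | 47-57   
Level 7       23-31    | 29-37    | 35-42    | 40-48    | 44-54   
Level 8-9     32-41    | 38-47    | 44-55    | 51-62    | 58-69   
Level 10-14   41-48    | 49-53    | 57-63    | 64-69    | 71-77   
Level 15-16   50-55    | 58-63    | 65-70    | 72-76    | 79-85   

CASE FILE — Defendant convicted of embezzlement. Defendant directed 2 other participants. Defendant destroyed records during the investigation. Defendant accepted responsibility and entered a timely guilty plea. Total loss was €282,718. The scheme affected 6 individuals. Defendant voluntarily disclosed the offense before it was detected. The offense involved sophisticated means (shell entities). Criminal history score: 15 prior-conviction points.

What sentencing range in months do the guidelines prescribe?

64-69 months

Base offense level for embezzlement: 7.
A1 applies (level before this adjustment is 7 < 10, so +1): 7 + 1 = 8.
A2 applies: 8 + 2 = 10.
A3 applies: 10 − 1 = 9.
A4 applies: 9 + 3 = 12.
A6 applies: 12 − 3 = 9.
A7 applies (level before this adjustment is 9 ≥ 4, so +3): 9 + 3 = 12.
A8 does not apply.
Final offense level: 12.
Criminal history: 15 prior points → Category IV (14-16).
Level 12 falls in the 10-14 band.
Grid: Level 10-14 × Category IV = 64-69 months.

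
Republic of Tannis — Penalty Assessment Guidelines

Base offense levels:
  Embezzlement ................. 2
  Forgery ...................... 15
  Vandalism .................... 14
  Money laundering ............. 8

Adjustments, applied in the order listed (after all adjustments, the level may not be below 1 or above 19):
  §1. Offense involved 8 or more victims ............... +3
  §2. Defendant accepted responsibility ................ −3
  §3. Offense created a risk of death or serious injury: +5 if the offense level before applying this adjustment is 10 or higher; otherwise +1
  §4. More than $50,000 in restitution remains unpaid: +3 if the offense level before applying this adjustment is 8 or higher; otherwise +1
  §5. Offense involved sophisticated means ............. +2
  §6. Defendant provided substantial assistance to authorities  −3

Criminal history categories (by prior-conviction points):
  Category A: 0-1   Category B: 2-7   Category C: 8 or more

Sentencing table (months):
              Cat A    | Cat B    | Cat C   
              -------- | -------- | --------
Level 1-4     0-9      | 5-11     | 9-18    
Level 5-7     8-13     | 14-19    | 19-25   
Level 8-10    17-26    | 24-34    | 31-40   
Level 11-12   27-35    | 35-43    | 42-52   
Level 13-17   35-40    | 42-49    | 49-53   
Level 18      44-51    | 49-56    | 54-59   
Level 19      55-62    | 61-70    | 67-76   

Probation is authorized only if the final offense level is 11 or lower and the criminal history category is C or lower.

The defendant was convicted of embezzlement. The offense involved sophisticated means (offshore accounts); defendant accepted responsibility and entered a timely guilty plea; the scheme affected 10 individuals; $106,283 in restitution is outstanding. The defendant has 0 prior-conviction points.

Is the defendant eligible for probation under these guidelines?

Yes

Base offense level for embezzlement: 2.
§1 applies: 2 + 3 = 5.
§2 applies: 5 − 3 = 2.
§3 does not apply.
§4 applies (level before this adjustment is 2 < 8, so +1): 2 + 1 = 3.
§5 applies: 3 + 2 = 5.
§6 does not apply.
Final offense level: 5.
Criminal history: 0 prior points → Category A (0-1).
Level 5 falls in the 5-7 band.
Grid: Level 5-7 × Category A = 8-13 months.
Probation check: level 5 ≤ 11 and category A ≤ C → eligible.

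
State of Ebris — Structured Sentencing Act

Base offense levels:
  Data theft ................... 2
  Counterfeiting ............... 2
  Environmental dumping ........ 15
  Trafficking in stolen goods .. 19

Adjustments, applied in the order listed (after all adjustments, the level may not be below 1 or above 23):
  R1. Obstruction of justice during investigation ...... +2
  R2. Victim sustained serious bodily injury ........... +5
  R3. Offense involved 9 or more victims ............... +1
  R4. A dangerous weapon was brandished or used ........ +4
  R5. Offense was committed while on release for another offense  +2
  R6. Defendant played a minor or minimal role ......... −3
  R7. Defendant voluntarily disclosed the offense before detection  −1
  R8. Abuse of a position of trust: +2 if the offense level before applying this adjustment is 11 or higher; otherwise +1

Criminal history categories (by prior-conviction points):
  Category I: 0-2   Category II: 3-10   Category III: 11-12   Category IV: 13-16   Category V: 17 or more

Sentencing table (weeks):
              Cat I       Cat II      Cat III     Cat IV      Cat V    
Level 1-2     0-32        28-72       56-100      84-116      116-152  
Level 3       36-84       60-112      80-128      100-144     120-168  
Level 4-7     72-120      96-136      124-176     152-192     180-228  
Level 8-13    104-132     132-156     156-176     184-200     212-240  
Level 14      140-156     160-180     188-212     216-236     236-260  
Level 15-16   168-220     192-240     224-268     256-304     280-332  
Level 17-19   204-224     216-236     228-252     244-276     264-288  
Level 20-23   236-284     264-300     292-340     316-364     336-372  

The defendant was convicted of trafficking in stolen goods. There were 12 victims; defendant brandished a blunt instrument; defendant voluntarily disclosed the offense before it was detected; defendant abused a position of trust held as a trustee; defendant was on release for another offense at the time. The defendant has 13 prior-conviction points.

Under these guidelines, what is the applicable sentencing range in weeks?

Base offense level for trafficking in stolen goods: 19.
R2 does not apply.
R3 applies: 19 + 1 = 20.
R4 applies: 20 + 4 = 24.
R5 applies: 24 + 2 = 26.
R7 applies: 26 − 1 = 25.
R8 applies (level before this adjustment is 25 ≥ 11, so +2): 25 + 2 = 27.
Level 27 exceeds the maximum of 23; capped at 23.
Final offense level: 23.
Criminal history: 13 prior points → Category IV (13-16).
Level 23 falls in the 20-23 band.
Grid: Level 20-23 × Category IV = 316-364 weeks.

316-364 weeks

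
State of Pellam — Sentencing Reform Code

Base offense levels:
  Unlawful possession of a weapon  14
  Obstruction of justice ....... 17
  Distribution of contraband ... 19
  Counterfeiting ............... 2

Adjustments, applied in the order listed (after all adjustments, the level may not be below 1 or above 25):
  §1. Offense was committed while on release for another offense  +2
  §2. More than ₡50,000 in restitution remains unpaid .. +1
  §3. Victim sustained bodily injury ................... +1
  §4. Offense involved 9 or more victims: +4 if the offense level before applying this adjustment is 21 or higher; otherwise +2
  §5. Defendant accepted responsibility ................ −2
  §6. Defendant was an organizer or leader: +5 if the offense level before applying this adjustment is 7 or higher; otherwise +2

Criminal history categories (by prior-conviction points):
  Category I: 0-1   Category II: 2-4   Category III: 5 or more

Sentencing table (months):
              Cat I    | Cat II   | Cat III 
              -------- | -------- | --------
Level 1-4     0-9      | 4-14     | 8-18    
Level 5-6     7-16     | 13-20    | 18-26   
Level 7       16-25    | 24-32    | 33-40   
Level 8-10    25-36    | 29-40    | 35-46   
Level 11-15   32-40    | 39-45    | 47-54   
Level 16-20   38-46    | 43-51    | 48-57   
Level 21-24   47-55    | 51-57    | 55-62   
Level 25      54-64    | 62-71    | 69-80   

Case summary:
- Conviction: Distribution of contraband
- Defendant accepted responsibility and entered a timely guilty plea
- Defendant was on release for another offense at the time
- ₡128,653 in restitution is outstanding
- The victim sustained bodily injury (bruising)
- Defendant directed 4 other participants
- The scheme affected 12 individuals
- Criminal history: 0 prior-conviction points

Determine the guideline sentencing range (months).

Base offense level for distribution of contraband: 19.
§1 applies: 19 + 2 = 21.
§2 applies: 21 + 1 = 22.
§3 applies: 22 + 1 = 23.
§4 applies (level before this adjustment is 23 ≥ 21, so +4): 23 + 4 = 27.
§5 applies: 27 − 2 = 25.
§6 applies (level before this adjustment is 25 ≥ 7, so +5): 25 + 5 = 30.
Level 30 exceeds the maximum of 25; capped at 25.
Final offense level: 25.
Criminal history: 0 prior points → Category I (0-1).
Level 25 falls in the 25 band.
Grid: Level 25 × Category I = 54-64 months.

54-64 months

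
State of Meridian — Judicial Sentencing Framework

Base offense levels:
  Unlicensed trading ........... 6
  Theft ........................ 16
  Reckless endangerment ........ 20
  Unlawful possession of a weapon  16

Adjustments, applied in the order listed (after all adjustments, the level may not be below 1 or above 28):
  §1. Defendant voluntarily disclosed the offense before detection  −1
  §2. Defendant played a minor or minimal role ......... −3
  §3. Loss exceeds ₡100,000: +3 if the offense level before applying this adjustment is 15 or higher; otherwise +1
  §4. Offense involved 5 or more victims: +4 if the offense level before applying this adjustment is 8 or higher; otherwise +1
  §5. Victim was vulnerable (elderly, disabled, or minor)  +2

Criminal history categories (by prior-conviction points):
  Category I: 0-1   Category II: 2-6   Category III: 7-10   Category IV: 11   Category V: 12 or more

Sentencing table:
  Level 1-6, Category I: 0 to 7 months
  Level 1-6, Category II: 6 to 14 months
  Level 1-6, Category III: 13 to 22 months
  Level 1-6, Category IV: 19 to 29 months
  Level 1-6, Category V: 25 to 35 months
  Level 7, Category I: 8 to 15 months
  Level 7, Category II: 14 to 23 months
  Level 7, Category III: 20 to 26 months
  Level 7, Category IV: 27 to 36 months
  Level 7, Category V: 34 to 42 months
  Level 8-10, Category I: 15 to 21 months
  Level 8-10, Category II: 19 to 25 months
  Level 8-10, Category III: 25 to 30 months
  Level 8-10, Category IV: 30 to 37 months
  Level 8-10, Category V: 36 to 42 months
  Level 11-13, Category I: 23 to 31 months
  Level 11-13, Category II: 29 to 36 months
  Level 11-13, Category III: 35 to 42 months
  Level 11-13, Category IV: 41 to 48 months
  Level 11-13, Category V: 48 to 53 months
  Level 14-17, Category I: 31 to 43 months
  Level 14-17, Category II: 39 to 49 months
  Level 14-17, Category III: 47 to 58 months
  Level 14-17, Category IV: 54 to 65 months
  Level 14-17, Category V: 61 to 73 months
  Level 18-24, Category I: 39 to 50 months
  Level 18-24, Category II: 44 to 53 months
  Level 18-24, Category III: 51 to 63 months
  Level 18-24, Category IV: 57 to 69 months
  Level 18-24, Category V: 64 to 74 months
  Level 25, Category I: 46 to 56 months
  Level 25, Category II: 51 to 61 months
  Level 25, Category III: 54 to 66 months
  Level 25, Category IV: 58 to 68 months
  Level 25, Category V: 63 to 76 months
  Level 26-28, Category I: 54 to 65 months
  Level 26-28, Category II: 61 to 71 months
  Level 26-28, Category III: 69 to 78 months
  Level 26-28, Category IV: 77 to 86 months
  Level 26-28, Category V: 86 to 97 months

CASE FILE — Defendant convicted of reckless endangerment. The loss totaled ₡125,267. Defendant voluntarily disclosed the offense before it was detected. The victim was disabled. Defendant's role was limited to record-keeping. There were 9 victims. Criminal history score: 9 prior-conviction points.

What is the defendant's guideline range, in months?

Base offense level for reckless endangerment: 20.
§1 applies: 20 − 1 = 19.
§2 applies: 19 − 3 = 16.
§3 applies (level before this adjustment is 16 ≥ 15, so +3): 16 + 3 = 19.
§4 applies (level before this adjustment is 19 ≥ 8, so +4): 19 + 4 = 23.
§5 applies: 23 + 2 = 25.
Final offense level: 25.
Criminal history: 9 prior points → Category III (7-10).
Level 25 falls in the 25 band.
Grid: Level 25 × Category III = 54-66 months.

54-66 months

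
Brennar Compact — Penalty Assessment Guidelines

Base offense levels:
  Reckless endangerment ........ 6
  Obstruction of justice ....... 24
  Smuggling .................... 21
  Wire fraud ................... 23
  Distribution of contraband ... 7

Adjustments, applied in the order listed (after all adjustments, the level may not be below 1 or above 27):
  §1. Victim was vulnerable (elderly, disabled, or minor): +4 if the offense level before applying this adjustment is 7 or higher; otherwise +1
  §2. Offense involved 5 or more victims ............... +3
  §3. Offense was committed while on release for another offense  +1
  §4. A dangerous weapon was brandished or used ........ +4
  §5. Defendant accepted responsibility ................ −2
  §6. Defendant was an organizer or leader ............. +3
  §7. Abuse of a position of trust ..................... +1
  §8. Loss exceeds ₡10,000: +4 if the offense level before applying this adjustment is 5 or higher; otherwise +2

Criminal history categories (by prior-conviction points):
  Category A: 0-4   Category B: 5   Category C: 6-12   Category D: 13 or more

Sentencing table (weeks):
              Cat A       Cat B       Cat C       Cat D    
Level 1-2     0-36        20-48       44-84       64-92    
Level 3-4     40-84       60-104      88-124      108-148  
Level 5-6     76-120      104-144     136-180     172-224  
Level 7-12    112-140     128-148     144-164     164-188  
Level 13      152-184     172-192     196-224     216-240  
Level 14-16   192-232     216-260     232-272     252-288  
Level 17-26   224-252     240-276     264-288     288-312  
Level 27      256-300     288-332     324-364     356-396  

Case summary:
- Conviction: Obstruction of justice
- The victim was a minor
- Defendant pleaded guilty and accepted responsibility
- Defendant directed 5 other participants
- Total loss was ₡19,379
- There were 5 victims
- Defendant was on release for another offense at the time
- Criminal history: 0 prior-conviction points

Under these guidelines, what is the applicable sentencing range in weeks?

Base offense level for obstruction of justice: 24.
§1 applies (level before this adjustment is 24 ≥ 7, so +4): 24 + 4 = 28.
§2 applies: 28 + 3 = 31.
§3 applies: 31 + 1 = 32.
§5 applies: 32 − 2 = 30.
§6 applies: 30 + 3 = 33.
§8 applies (level before this adjustment is 33 ≥ 5, so +4): 33 + 4 = 37.
Level 37 exceeds the maximum of 27; capped at 27.
Final offense level: 27.
Criminal history: 0 prior points → Category A (0-4).
Level 27 falls in the 27 band.
Grid: Level 27 × Category A = 256-300 weeks.

256-300 weeks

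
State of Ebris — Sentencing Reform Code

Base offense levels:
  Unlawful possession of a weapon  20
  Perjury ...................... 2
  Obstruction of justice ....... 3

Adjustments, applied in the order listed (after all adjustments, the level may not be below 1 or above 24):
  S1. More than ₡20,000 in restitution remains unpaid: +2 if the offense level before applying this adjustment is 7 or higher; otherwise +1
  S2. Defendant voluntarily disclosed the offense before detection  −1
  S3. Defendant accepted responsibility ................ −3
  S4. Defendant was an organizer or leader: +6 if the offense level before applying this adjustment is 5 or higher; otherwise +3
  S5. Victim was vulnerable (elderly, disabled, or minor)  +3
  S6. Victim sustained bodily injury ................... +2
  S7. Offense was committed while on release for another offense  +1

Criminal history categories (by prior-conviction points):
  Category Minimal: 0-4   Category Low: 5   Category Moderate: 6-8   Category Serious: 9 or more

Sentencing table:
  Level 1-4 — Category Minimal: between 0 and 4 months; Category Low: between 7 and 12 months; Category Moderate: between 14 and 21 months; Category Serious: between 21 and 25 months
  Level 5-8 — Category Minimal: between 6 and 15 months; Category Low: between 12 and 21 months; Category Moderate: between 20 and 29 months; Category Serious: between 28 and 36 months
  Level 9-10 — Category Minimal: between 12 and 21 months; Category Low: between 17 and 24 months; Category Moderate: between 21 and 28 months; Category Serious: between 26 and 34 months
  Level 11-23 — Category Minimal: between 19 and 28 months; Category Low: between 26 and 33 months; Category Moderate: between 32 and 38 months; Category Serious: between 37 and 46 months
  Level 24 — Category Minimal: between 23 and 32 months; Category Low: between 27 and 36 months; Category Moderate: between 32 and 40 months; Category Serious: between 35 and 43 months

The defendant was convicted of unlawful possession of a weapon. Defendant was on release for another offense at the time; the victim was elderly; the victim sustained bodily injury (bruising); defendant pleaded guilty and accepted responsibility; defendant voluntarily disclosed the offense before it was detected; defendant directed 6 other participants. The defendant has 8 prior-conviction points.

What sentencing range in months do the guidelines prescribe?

Base offense level for unlawful possession of a weapon: 20.
S2 applies: 20 − 1 = 19.
S3 applies: 19 − 3 = 16.
S4 applies (level before this adjustment is 16 ≥ 5, so +6): 16 + 6 = 22.
S5 applies: 22 + 3 = 25.
S6 applies: 25 + 2 = 27.
S7 applies: 27 + 1 = 28.
Level 28 exceeds the maximum of 24; capped at 24.
Final offense level: 24.
Criminal history: 8 prior points → Category Moderate (6-8).
Level 24 falls in the 24 band.
Grid: Level 24 × Category Moderate = 32-40 months.

32-40 months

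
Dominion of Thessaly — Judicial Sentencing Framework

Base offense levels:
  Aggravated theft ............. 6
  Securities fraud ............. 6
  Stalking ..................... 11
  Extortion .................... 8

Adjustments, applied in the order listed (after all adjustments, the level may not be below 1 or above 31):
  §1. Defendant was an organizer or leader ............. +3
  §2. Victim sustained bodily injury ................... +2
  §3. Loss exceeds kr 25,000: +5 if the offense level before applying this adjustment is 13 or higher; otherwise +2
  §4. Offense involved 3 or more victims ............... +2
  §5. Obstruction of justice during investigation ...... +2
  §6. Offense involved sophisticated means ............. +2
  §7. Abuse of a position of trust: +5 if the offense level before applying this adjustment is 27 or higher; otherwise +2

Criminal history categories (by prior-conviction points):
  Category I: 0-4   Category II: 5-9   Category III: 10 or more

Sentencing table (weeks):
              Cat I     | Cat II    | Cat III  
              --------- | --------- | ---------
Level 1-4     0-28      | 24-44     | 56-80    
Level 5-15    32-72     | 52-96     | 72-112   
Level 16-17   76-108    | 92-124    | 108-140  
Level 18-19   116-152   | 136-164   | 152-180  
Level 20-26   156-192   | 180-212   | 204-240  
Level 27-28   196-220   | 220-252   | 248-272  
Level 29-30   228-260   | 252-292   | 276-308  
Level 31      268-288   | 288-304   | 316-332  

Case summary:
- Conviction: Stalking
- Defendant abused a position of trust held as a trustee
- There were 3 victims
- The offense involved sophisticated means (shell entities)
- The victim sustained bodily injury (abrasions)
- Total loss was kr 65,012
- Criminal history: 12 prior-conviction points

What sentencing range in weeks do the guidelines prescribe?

204-240 weeks

Base offense level for stalking: 11.
§1 does not apply.
§2 applies: 11 + 2 = 13.
§3 applies (level before this adjustment is 13 ≥ 13, so +5): 13 + 5 = 18.
§4 applies: 18 + 2 = 20.
§5 does not apply.
§6 applies: 20 + 2 = 22.
§7 applies (level before this adjustment is 22 < 27, so +2): 22 + 2 = 24.
Final offense level: 24.
Criminal history: 12 prior points → Category III (10+).
Level 24 falls in the 20-26 band.
Grid: Level 20-26 × Category III = 204-240 weeks.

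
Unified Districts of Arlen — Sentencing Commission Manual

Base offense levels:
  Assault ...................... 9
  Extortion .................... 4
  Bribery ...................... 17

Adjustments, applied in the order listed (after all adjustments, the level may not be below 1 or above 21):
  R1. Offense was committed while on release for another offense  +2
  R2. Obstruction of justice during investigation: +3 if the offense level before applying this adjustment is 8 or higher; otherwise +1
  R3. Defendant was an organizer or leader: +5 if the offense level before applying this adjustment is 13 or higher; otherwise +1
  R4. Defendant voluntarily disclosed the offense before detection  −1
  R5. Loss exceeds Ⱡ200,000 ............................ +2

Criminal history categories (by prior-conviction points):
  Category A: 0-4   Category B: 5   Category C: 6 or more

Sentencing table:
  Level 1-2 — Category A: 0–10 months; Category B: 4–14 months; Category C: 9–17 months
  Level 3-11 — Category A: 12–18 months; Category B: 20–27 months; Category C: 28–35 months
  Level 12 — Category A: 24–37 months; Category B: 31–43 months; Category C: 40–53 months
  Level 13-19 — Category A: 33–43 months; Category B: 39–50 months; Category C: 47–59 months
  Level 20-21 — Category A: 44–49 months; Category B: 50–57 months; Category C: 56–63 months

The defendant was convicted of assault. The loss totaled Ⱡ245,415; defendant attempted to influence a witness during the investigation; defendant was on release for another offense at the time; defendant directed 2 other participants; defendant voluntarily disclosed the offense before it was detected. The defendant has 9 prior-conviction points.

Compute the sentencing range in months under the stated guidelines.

Base offense level for assault: 9.
R1 applies: 9 + 2 = 11.
R2 applies (level before this adjustment is 11 ≥ 8, so +3): 11 + 3 = 14.
R3 applies (level before this adjustment is 14 ≥ 13, so +5): 14 + 5 = 19.
R4 applies: 19 − 1 = 18.
R5 applies: 18 + 2 = 20.
Final offense level: 20.
Criminal history: 9 prior points → Category C (6+).
Level 20 falls in the 20-21 band.
Grid: Level 20-21 × Category C = 56-63 months.

56-63 months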